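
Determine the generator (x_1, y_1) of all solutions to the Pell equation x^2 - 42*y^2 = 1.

First expand sqrt(42) as a continued fraction. With x_i = (sqrt(42) + m_i)/d_i and (m_0, d_0) = (0, 1): a_0 = floor(sqrt(42)) = 6, since 6^2 = 36 <= 42 < 49 = 7^2.
Iterate m_{i+1} = d_i*a_i - m_i, d_{i+1} = (42 - m_{i+1}^2)/d_i, a_{i+1} = floor((a_0 + m_{i+1})/d_{i+1}):
  m_1 = 1*6 - 0 = 6, d_1 = (42 - 6^2)/1 = 6/1 = 6, a_1 = floor((6 + 6)/6) = 2.
  m_2 = 6*2 - 6 = 6, d_2 = (42 - 6^2)/6 = 6/6 = 1, a_2 = floor((6 + 6)/1) = 12.
  m_3 = 1*12 - 6 = 6, d_3 = (42 - 6^2)/1 = 6/1 = 6: (m_3, d_3) = (m_1, d_1) = (6, 6), so from here the quotients repeat a_1, a_2; the period length is 2.
So sqrt(42) = [6; (2, 12)] with period length k = 2.
k is even, so the fundamental solution of x^2 - 42y^2 = 1 is (p_{k-1}, q_{k-1}) = (p_1, q_1); compute convergents through index 1.
Convergents (p_i = a_i*p_{i-1} + p_{i-2}, q_i = a_i*q_{i-1} + q_{i-2} with p_{-2}=0, p_{-1}=1, q_{-2}=1, q_{-1}=0):
  i=0: a_0=6, p_0 = 6*1 + 0 = 6, q_0 = 6*0 + 1 = 1.
  i=1: a_1=2, p_1 = 2*6 + 1 = 13, q_1 = 2*1 + 0 = 2.
Check: 13^2 - 42*2^2 = 169 - 168 = 1, so (x, y) = (13, 2) solves the equation, and by the theorem it is the least positive solution.

(x, y) = (13, 2)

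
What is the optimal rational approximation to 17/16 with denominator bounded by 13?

14/13

Expand x = 17/16 as a continued fraction with the Euclidean algorithm:
  17 = 1*16 + 1, so a_0 = 1.
  16 = 16*1 + 0, so a_1 = 16.
so x = [1; 16].
Convergents (p_i = a_i*p_{i-1} + p_{i-2}, q_i = a_i*q_{i-1} + q_{i-2} with p_{-2}=0, p_{-1}=1, q_{-2}=1, q_{-1}=0), until the denominator exceeds 13:
  i=0: a_0=1, p_0 = 1*1 + 0 = 1, q_0 = 1*0 + 1 = 1.
  i=1: a_1=16, p_1 = 16*1 + 1 = 17, q_1 = 16*1 + 0 = 16.
q_1 = 16 > 13, so the last convergent with denominator <= 13 is p_0/q_0 = 1/1.
The closest fraction with denominator <= 13 is either p_0/q_0 or the intermediate fraction (k*p_0 + p_{-1})/(k*q_0 + q_{-1}) with the largest k >= 1 whose denominator stays <= 13; these approach x as k grows, and every other convergent or intermediate fraction in range is farther away.
Largest k: floor((13 - q_{-1})/q_0) = floor((13 - 0)/1) = 13 (using the seeds p_{-1} = 1, q_{-1} = 0).
That gives (13*1 + 1)/(13*1 + 0) = 14/13.
Compare the errors: |x - 1/1| = |17*1 - 1*16|/(16*1) = 1/16, and |x - 14/13| = |17*13 - 14*16|/(16*13) = 3/208.
Cross-multiplying, 3*16 = 48 < 208 = 1*208, so 3/208 is smaller: the intermediate fraction 14/13 is closer to x than 1/1.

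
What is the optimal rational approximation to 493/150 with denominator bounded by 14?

23/7

Expand x = 493/150 as a continued fraction with the Euclidean algorithm:
  493 = 3*150 + 43, so a_0 = 3.
  150 = 3*43 + 21, so a_1 = 3.
  43 = 2*21 + 1, so a_2 = 2.
  21 = 21*1 + 0, so a_3 = 21.
so x = [3; 3, 2, 21].
Convergents (p_i = a_i*p_{i-1} + p_{i-2}, q_i = a_i*q_{i-1} + q_{i-2} with p_{-2}=0, p_{-1}=1, q_{-2}=1, q_{-1}=0), until the denominator exceeds 14:
  i=0: a_0=3, p_0 = 3*1 + 0 = 3, q_0 = 3*0 + 1 = 1.
  i=1: a_1=3, p_1 = 3*3 + 1 = 10, q_1 = 3*1 + 0 = 3.
  i=2: a_2=2, p_2 = 2*10 + 3 = 23, q_2 = 2*3 + 1 = 7.
  i=3: a_3=21, p_3 = 21*23 + 10 = 493, q_3 = 21*7 + 3 = 150.
q_3 = 150 > 14, so the last convergent with denominator <= 14 is p_2/q_2 = 23/7.
The closest fraction with denominator <= 14 is either p_2/q_2 or the intermediate fraction (k*p_2 + p_1)/(k*q_2 + q_1) with the largest k >= 1 whose denominator stays <= 14; these approach x as k grows, and every other convergent or intermediate fraction in range is farther away.
Largest k: floor((14 - q_1)/q_2) = floor((14 - 3)/7) = 1.
That gives (1*23 + 10)/(1*7 + 3) = 33/10.
Compare the errors: |x - 23/7| = |493*7 - 23*150|/(150*7) = 1/1050, and |x - 33/10| = |493*10 - 33*150|/(150*10) = 20/1500.
Cross-multiplying, 1*1500 = 1500 < 21000 = 20*1050, so 1/1050 is smaller: the convergent 23/7 is closer to x than 33/10.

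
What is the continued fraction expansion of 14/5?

Run the Euclidean algorithm on 14 and 5; the successive quotients are the partial quotients a_0, a_1, ... (each step inverts the fractional part left over by the previous one):
  14 = 2*5 + 4, so a_0 = 2.
  5 = 1*4 + 1, so a_1 = 1.
  4 = 4*1 + 0, so a_2 = 4.
The remainder reaches 0 after 3 divisions, so the expansion has 3 partial quotients, read off in order.

[2; 1, 4]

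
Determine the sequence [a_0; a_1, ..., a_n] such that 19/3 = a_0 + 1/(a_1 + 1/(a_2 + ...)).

Run the Euclidean algorithm on 19 and 3; the successive quotients are the partial quotients a_0, a_1, ... (each step inverts the fractional part left over by the previous one):
  19 = 6*3 + 1, so a_0 = 6.
  3 = 3*1 + 0, so a_1 = 3.
The remainder reaches 0 after 2 divisions, so the expansion has 2 partial quotients, read off in order.

[6; 3]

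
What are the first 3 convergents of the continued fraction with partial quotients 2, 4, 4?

Using the convergent recurrence p_i = a_i*p_{i-1} + p_{i-2}, q_i = a_i*q_{i-1} + q_{i-2} with p_{-2}=0, p_{-1}=1, q_{-2}=1, q_{-1}=0:
  i=0: a_0=2, p_0 = 2*1 + 0 = 2, q_0 = 2*0 + 1 = 1.
  i=1: a_1=4, p_1 = 4*2 + 1 = 9, q_1 = 4*1 + 0 = 4.
  i=2: a_2=4, p_2 = 4*9 + 2 = 38, q_2 = 4*4 + 1 = 17.

2/1, 9/4, 38/17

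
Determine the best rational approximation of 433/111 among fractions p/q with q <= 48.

Expand x = 433/111 as a continued fraction with the Euclidean algorithm:
  433 = 3*111 + 100, so a_0 = 3.
  111 = 1*100 + 11, so a_1 = 1.
  100 = 9*11 + 1, so a_2 = 9.
  11 = 11*1 + 0, so a_3 = 11.
so x = [3; 1, 9, 11].
Convergents (p_i = a_i*p_{i-1} + p_{i-2}, q_i = a_i*q_{i-1} + q_{i-2} with p_{-2}=0, p_{-1}=1, q_{-2}=1, q_{-1}=0), until the denominator exceeds 48:
  i=0: a_0=3, p_0 = 3*1 + 0 = 3, q_0 = 3*0 + 1 = 1.
  i=1: a_1=1, p_1 = 1*3 + 1 = 4, q_1 = 1*1 + 0 = 1.
  i=2: a_2=9, p_2 = 9*4 + 3 = 39, q_2 = 9*1 + 1 = 10.
  i=3: a_3=11, p_3 = 11*39 + 4 = 433, q_3 = 11*10 + 1 = 111.
q_3 = 111 > 48, so the last convergent with denominator <= 48 is p_2/q_2 = 39/10.
The closest fraction with denominator <= 48 is either p_2/q_2 or the intermediate fraction (k*p_2 + p_1)/(k*q_2 + q_1) with the largest k >= 1 whose denominator stays <= 48; these approach x as k grows, and every other convergent or intermediate fraction in range is farther away.
Largest k: floor((48 - q_1)/q_2) = floor((48 - 1)/10) = 4.
That gives (4*39 + 4)/(4*10 + 1) = 160/41.
Compare the errors: |x - 39/10| = |433*10 - 39*111|/(111*10) = 1/1110, and |x - 160/41| = |433*41 - 160*111|/(111*41) = 7/4551.
Cross-multiplying, 1*4551 = 4551 < 7770 = 7*1110, so 1/1110 is smaller: the convergent 39/10 is closer to x than 160/41.

39/10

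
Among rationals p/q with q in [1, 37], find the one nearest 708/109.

13/2

Expand x = 708/109 as a continued fraction with the Euclidean algorithm:
  708 = 6*109 + 54, so a_0 = 6.
  109 = 2*54 + 1, so a_1 = 2.
  54 = 54*1 + 0, so a_2 = 54.
so x = [6; 2, 54].
Convergents (p_i = a_i*p_{i-1} + p_{i-2}, q_i = a_i*q_{i-1} + q_{i-2} with p_{-2}=0, p_{-1}=1, q_{-2}=1, q_{-1}=0), until the denominator exceeds 37:
  i=0: a_0=6, p_0 = 6*1 + 0 = 6, q_0 = 6*0 + 1 = 1.
  i=1: a_1=2, p_1 = 2*6 + 1 = 13, q_1 = 2*1 + 0 = 2.
  i=2: a_2=54, p_2 = 54*13 + 6 = 708, q_2 = 54*2 + 1 = 109.
q_2 = 109 > 37, so the last convergent with denominator <= 37 is p_1/q_1 = 13/2.
The closest fraction with denominator <= 37 is either p_1/q_1 or the intermediate fraction (k*p_1 + p_0)/(k*q_1 + q_0) with the largest k >= 1 whose denominator stays <= 37; these approach x as k grows, and every other convergent or intermediate fraction in range is farther away.
Largest k: floor((37 - q_0)/q_1) = floor((37 - 1)/2) = 18.
That gives (18*13 + 6)/(18*2 + 1) = 240/37.
Compare the errors: |x - 13/2| = |708*2 - 13*109|/(109*2) = 1/218, and |x - 240/37| = |708*37 - 240*109|/(109*37) = 36/4033.
Cross-multiplying, 1*4033 = 4033 < 7848 = 36*218, so 1/218 is smaller: the convergent 13/2 is closer to x than 240/37.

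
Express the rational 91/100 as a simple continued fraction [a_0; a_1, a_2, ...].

[0; 1, 10, 9]

Run the Euclidean algorithm on 91 and 100; the successive quotients are the partial quotients a_0, a_1, ... (each step inverts the fractional part left over by the previous one):
  91 = 0*100 + 91, so a_0 = 0.
  100 = 1*91 + 9, so a_1 = 1.
  91 = 10*9 + 1, so a_2 = 10.
  9 = 9*1 + 0, so a_3 = 9.
The remainder reaches 0 after 4 divisions, so the expansion has 4 partial quotients, read off in order.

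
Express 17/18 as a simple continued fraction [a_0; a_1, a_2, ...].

[0; 1, 17]

Run the Euclidean algorithm on 17 and 18; the successive quotients are the partial quotients a_0, a_1, ... (each step inverts the fractional part left over by the previous one):
  17 = 0*18 + 17, so a_0 = 0.
  18 = 1*17 + 1, so a_1 = 1.
  17 = 17*1 + 0, so a_2 = 17.
The remainder reaches 0 after 3 divisions, so the expansion has 3 partial quotients, read off in order.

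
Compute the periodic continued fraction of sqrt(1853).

Write x_i = (sqrt(1853) + m_i)/d_i with (m_0, d_0) = (0, 1). a_0 = floor(sqrt(1853)) = 43, since 43^2 = 1849 <= 1853 < 1936 = 44^2.
Iterate m_{i+1} = d_i*a_i - m_i, d_{i+1} = (1853 - m_{i+1}^2)/d_i, a_{i+1} = floor((a_0 + m_{i+1})/d_{i+1}):
  m_1 = 1*43 - 0 = 43, d_1 = (1853 - 43^2)/1 = 4/1 = 4, a_1 = floor((43 + 43)/4) = 21.
  m_2 = 4*21 - 43 = 41, d_2 = (1853 - 41^2)/4 = 172/4 = 43, a_2 = floor((43 + 41)/43) = 1.
  m_3 = 43*1 - 41 = 2, d_3 = (1853 - 2^2)/43 = 1849/43 = 43, a_3 = floor((43 + 2)/43) = 1.
  m_4 = 43*1 - 2 = 41, d_4 = (1853 - 41^2)/43 = 172/43 = 4, a_4 = floor((43 + 41)/4) = 21.
  m_5 = 4*21 - 41 = 43, d_5 = (1853 - 43^2)/4 = 4/4 = 1, a_5 = floor((43 + 43)/1) = 86.
  m_6 = 1*86 - 43 = 43, d_6 = (1853 - 43^2)/1 = 4/1 = 4: (m_6, d_6) = (m_1, d_1) = (43, 4), so from here the quotients repeat a_1, ..., a_5; the period length is 5.
Hence the expansion of sqrt(1853) is a_0 = 43 followed by the repeating block 21, 1, 1, 21, 86 (period 5).

[43; (21, 1, 1, 21, 86)]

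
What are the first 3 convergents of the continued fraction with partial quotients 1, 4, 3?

Using the convergent recurrence p_i = a_i*p_{i-1} + p_{i-2}, q_i = a_i*q_{i-1} + q_{i-2} with p_{-2}=0, p_{-1}=1, q_{-2}=1, q_{-1}=0:
  i=0: a_0=1, p_0 = 1*1 + 0 = 1, q_0 = 1*0 + 1 = 1.
  i=1: a_1=4, p_1 = 4*1 + 1 = 5, q_1 = 4*1 + 0 = 4.
  i=2: a_2=3, p_2 = 3*5 + 1 = 16, q_2 = 3*4 + 1 = 13.

1/1, 5/4, 16/13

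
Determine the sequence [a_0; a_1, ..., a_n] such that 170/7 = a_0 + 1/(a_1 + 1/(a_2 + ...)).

Run the Euclidean algorithm on 170 and 7; the successive quotients are the partial quotients a_0, a_1, ... (each step inverts the fractional part left over by the previous one):
  170 = 24*7 + 2, so a_0 = 24.
  7 = 3*2 + 1, so a_1 = 3.
  2 = 2*1 + 0, so a_2 = 2.
The remainder reaches 0 after 3 divisions, so the expansion has 3 partial quotients, read off in order.

[24; 3, 2]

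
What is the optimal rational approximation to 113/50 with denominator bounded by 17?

Expand x = 113/50 as a continued fraction with the Euclidean algorithm:
  113 = 2*50 + 13, so a_0 = 2.
  50 = 3*13 + 11, so a_1 = 3.
  13 = 1*11 + 2, so a_2 = 1.
  11 = 5*2 + 1, so a_3 = 5.
  2 = 2*1 + 0, so a_4 = 2.
so x = [2; 3, 1, 5, 2].
Convergents (p_i = a_i*p_{i-1} + p_{i-2}, q_i = a_i*q_{i-1} + q_{i-2} with p_{-2}=0, p_{-1}=1, q_{-2}=1, q_{-1}=0), until the denominator exceeds 17:
  i=0: a_0=2, p_0 = 2*1 + 0 = 2, q_0 = 2*0 + 1 = 1.
  i=1: a_1=3, p_1 = 3*2 + 1 = 7, q_1 = 3*1 + 0 = 3.
  i=2: a_2=1, p_2 = 1*7 + 2 = 9, q_2 = 1*3 + 1 = 4.
  i=3: a_3=5, p_3 = 5*9 + 7 = 52, q_3 = 5*4 + 3 = 23.
q_3 = 23 > 17, so the last convergent with denominator <= 17 is p_2/q_2 = 9/4.
The closest fraction with denominator <= 17 is either p_2/q_2 or the intermediate fraction (k*p_2 + p_1)/(k*q_2 + q_1) with the largest k >= 1 whose denominator stays <= 17; these approach x as k grows, and every other convergent or intermediate fraction in range is farther away.
Largest k: floor((17 - q_1)/q_2) = floor((17 - 3)/4) = 3.
That gives (3*9 + 7)/(3*4 + 3) = 34/15.
Compare the errors: |x - 9/4| = |113*4 - 9*50|/(50*4) = 2/200, and |x - 34/15| = |113*15 - 34*50|/(50*15) = 5/750.
Cross-multiplying, 5*200 = 1000 < 1500 = 2*750, so 5/750 is smaller: the intermediate fraction 34/15 is closer to x than 9/4.

34/15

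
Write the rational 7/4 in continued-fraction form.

[1; 1, 3]

Run the Euclidean algorithm on 7 and 4; the successive quotients are the partial quotients a_0, a_1, ... (each step inverts the fractional part left over by the previous one):
  7 = 1*4 + 3, so a_0 = 1.
  4 = 1*3 + 1, so a_1 = 1.
  3 = 3*1 + 0, so a_2 = 3.
The remainder reaches 0 after 3 divisions, so the expansion has 3 partial quotients, read off in order.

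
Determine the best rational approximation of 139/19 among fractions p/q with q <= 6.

22/3

Expand x = 139/19 as a continued fraction with the Euclidean algorithm:
  139 = 7*19 + 6, so a_0 = 7.
  19 = 3*6 + 1, so a_1 = 3.
  6 = 6*1 + 0, so a_2 = 6.
so x = [7; 3, 6].
Convergents (p_i = a_i*p_{i-1} + p_{i-2}, q_i = a_i*q_{i-1} + q_{i-2} with p_{-2}=0, p_{-1}=1, q_{-2}=1, q_{-1}=0), until the denominator exceeds 6:
  i=0: a_0=7, p_0 = 7*1 + 0 = 7, q_0 = 7*0 + 1 = 1.
  i=1: a_1=3, p_1 = 3*7 + 1 = 22, q_1 = 3*1 + 0 = 3.
  i=2: a_2=6, p_2 = 6*22 + 7 = 139, q_2 = 6*3 + 1 = 19.
q_2 = 19 > 6, so the last convergent with denominator <= 6 is p_1/q_1 = 22/3.
The closest fraction with denominator <= 6 is either p_1/q_1 or the intermediate fraction (k*p_1 + p_0)/(k*q_1 + q_0) with the largest k >= 1 whose denominator stays <= 6; these approach x as k grows, and every other convergent or intermediate fraction in range is farther away.
Largest k: floor((6 - q_0)/q_1) = floor((6 - 1)/3) = 1.
That gives (1*22 + 7)/(1*3 + 1) = 29/4.
Compare the errors: |x - 22/3| = |139*3 - 22*19|/(19*3) = 1/57, and |x - 29/4| = |139*4 - 29*19|/(19*4) = 5/76.
Cross-multiplying, 1*76 = 76 < 285 = 5*57, so 1/57 is smaller: the convergent 22/3 is closer to x than 29/4.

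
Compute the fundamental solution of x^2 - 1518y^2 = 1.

First expand sqrt(1518) as a continued fraction. With x_i = (sqrt(1518) + m_i)/d_i and (m_0, d_0) = (0, 1): a_0 = floor(sqrt(1518)) = 38, since 38^2 = 1444 <= 1518 < 1521 = 39^2.
Iterate m_{i+1} = d_i*a_i - m_i, d_{i+1} = (1518 - m_{i+1}^2)/d_i, a_{i+1} = floor((a_0 + m_{i+1})/d_{i+1}):
  m_1 = 1*38 - 0 = 38, d_1 = (1518 - 38^2)/1 = 74/1 = 74, a_1 = floor((38 + 38)/74) = 1.
  m_2 = 74*1 - 38 = 36, d_2 = (1518 - 36^2)/74 = 222/74 = 3, a_2 = floor((38 + 36)/3) = 24.
  m_3 = 3*24 - 36 = 36, d_3 = (1518 - 36^2)/3 = 222/3 = 74, a_3 = floor((38 + 36)/74) = 1.
  m_4 = 74*1 - 36 = 38, d_4 = (1518 - 38^2)/74 = 74/74 = 1, a_4 = floor((38 + 38)/1) = 76.
  m_5 = 1*76 - 38 = 38, d_5 = (1518 - 38^2)/1 = 74/1 = 74: (m_5, d_5) = (m_1, d_1) = (38, 74), so from here the quotients repeat a_1, ..., a_4; the period length is 4.
So sqrt(1518) = [38; (1, 24, 1, 76)] with period length k = 4.
k is even, so the fundamental solution of x^2 - 1518y^2 = 1 is (p_{k-1}, q_{k-1}) = (p_3, q_3); compute convergents through index 3.
Convergents (p_i = a_i*p_{i-1} + p_{i-2}, q_i = a_i*q_{i-1} + q_{i-2} with p_{-2}=0, p_{-1}=1, q_{-2}=1, q_{-1}=0):
  i=0: a_0=38, p_0 = 38*1 + 0 = 38, q_0 = 38*0 + 1 = 1.
  i=1: a_1=1, p_1 = 1*38 + 1 = 39, q_1 = 1*1 + 0 = 1.
  i=2: a_2=24, p_2 = 24*39 + 38 = 974, q_2 = 24*1 + 1 = 25.
  i=3: a_3=1, p_3 = 1*974 + 39 = 1013, q_3 = 1*25 + 1 = 26.
Check: 1013^2 - 1518*26^2 = 1026169 - 1026168 = 1, so (x, y) = (1013, 26) solves the equation, and by the theorem it is the least positive solution.

(x, y) = (1013, 26)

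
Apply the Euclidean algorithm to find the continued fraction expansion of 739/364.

Run the Euclidean algorithm on 739 and 364; the successive quotients are the partial quotients a_0, a_1, ... (each step inverts the fractional part left over by the previous one):
  739 = 2*364 + 11, so a_0 = 2.
  364 = 33*11 + 1, so a_1 = 33.
  11 = 11*1 + 0, so a_2 = 11.
The remainder reaches 0 after 3 divisions, so the expansion has 3 partial quotients, read off in order.

[2; 33, 11]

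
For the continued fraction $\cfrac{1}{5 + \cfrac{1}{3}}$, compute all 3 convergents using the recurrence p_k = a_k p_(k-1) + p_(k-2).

Using the convergent recurrence p_i = a_i*p_{i-1} + p_{i-2}, q_i = a_i*q_{i-1} + q_{i-2} with p_{-2}=0, p_{-1}=1, q_{-2}=1, q_{-1}=0:
  i=0: a_0=0, p_0 = 0*1 + 0 = 0, q_0 = 0*0 + 1 = 1.
  i=1: a_1=5, p_1 = 5*0 + 1 = 1, q_1 = 5*1 + 0 = 5.
  i=2: a_2=3, p_2 = 3*1 + 0 = 3, q_2 = 3*5 + 1 = 16.

0/1, 1/5, 3/16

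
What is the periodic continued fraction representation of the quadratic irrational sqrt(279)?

[16; (1, 2, 2, 1, 2, 2, 1, 32)]

Write x_i = (sqrt(279) + m_i)/d_i with (m_0, d_0) = (0, 1). a_0 = floor(sqrt(279)) = 16, since 16^2 = 256 <= 279 < 289 = 17^2.
Iterate m_{i+1} = d_i*a_i - m_i, d_{i+1} = (279 - m_{i+1}^2)/d_i, a_{i+1} = floor((a_0 + m_{i+1})/d_{i+1}):
  m_1 = 1*16 - 0 = 16, d_1 = (279 - 16^2)/1 = 23/1 = 23, a_1 = floor((16 + 16)/23) = 1.
  m_2 = 23*1 - 16 = 7, d_2 = (279 - 7^2)/23 = 230/23 = 10, a_2 = floor((16 + 7)/10) = 2.
  m_3 = 10*2 - 7 = 13, d_3 = (279 - 13^2)/10 = 110/10 = 11, a_3 = floor((16 + 13)/11) = 2.
  m_4 = 11*2 - 13 = 9, d_4 = (279 - 9^2)/11 = 198/11 = 18, a_4 = floor((16 + 9)/18) = 1.
  m_5 = 18*1 - 9 = 9, d_5 = (279 - 9^2)/18 = 198/18 = 11, a_5 = floor((16 + 9)/11) = 2.
  m_6 = 11*2 - 9 = 13, d_6 = (279 - 13^2)/11 = 110/11 = 10, a_6 = floor((16 + 13)/10) = 2.
  m_7 = 10*2 - 13 = 7, d_7 = (279 - 7^2)/10 = 230/10 = 23, a_7 = floor((16 + 7)/23) = 1.
  m_8 = 23*1 - 7 = 16, d_8 = (279 - 16^2)/23 = 23/23 = 1, a_8 = floor((16 + 16)/1) = 32.
  m_9 = 1*32 - 16 = 16, d_9 = (279 - 16^2)/1 = 23/1 = 23: (m_9, d_9) = (m_1, d_1) = (16, 23), so from here the quotients repeat a_1, ..., a_8; the period length is 8.
Hence the expansion of sqrt(279) is a_0 = 16 followed by the repeating block 1, 2, 2, 1, 2, 2, 1, 32 (period 8).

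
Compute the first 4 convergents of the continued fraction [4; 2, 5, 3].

Using the convergent recurrence p_i = a_i*p_{i-1} + p_{i-2}, q_i = a_i*q_{i-1} + q_{i-2} with p_{-2}=0, p_{-1}=1, q_{-2}=1, q_{-1}=0:
  i=0: a_0=4, p_0 = 4*1 + 0 = 4, q_0 = 4*0 + 1 = 1.
  i=1: a_1=2, p_1 = 2*4 + 1 = 9, q_1 = 2*1 + 0 = 2.
  i=2: a_2=5, p_2 = 5*9 + 4 = 49, q_2 = 5*2 + 1 = 11.
  i=3: a_3=3, p_3 = 3*49 + 9 = 156, q_3 = 3*11 + 2 = 35.

4/1, 9/2, 49/11, 156/35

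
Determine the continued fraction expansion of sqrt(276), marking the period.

[16; (1, 1, 1, 1, 2, 2, 2, 1, 1, 1, 1, 32)]

Write x_i = (sqrt(276) + m_i)/d_i with (m_0, d_0) = (0, 1). a_0 = floor(sqrt(276)) = 16, since 16^2 = 256 <= 276 < 289 = 17^2.
Iterate m_{i+1} = d_i*a_i - m_i, d_{i+1} = (276 - m_{i+1}^2)/d_i, a_{i+1} = floor((a_0 + m_{i+1})/d_{i+1}):
  m_1 = 1*16 - 0 = 16, d_1 = (276 - 16^2)/1 = 20/1 = 20, a_1 = floor((16 + 16)/20) = 1.
  m_2 = 20*1 - 16 = 4, d_2 = (276 - 4^2)/20 = 260/20 = 13, a_2 = floor((16 + 4)/13) = 1.
  m_3 = 13*1 - 4 = 9, d_3 = (276 - 9^2)/13 = 195/13 = 15, a_3 = floor((16 + 9)/15) = 1.
  m_4 = 15*1 - 9 = 6, d_4 = (276 - 6^2)/15 = 240/15 = 16, a_4 = floor((16 + 6)/16) = 1.
  m_5 = 16*1 - 6 = 10, d_5 = (276 - 10^2)/16 = 176/16 = 11, a_5 = floor((16 + 10)/11) = 2.
  m_6 = 11*2 - 10 = 12, d_6 = (276 - 12^2)/11 = 132/11 = 12, a_6 = floor((16 + 12)/12) = 2.
  m_7 = 12*2 - 12 = 12, d_7 = (276 - 12^2)/12 = 132/12 = 11, a_7 = floor((16 + 12)/11) = 2.
  m_8 = 11*2 - 12 = 10, d_8 = (276 - 10^2)/11 = 176/11 = 16, a_8 = floor((16 + 10)/16) = 1.
  m_9 = 16*1 - 10 = 6, d_9 = (276 - 6^2)/16 = 240/16 = 15, a_9 = floor((16 + 6)/15) = 1.
  m_10 = 15*1 - 6 = 9, d_10 = (276 - 9^2)/15 = 195/15 = 13, a_10 = floor((16 + 9)/13) = 1.
  m_11 = 13*1 - 9 = 4, d_11 = (276 - 4^2)/13 = 260/13 = 20, a_11 = floor((16 + 4)/20) = 1.
  m_12 = 20*1 - 4 = 16, d_12 = (276 - 16^2)/20 = 20/20 = 1, a_12 = floor((16 + 16)/1) = 32.
  m_13 = 1*32 - 16 = 16, d_13 = (276 - 16^2)/1 = 20/1 = 20: (m_13, d_13) = (m_1, d_1) = (16, 20), so from here the quotients repeat a_1, ..., a_12; the period length is 12.
Hence the expansion of sqrt(276) is a_0 = 16 followed by the repeating block 1, 1, 1, 1, 2, 2, 2, 1, 1, 1, 1, 32 (period 12).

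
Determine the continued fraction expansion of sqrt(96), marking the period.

[9; (1, 3, 1, 18)]

Write x_i = (sqrt(96) + m_i)/d_i with (m_0, d_0) = (0, 1). a_0 = floor(sqrt(96)) = 9, since 9^2 = 81 <= 96 < 100 = 10^2.
Iterate m_{i+1} = d_i*a_i - m_i, d_{i+1} = (96 - m_{i+1}^2)/d_i, a_{i+1} = floor((a_0 + m_{i+1})/d_{i+1}):
  m_1 = 1*9 - 0 = 9, d_1 = (96 - 9^2)/1 = 15/1 = 15, a_1 = floor((9 + 9)/15) = 1.
  m_2 = 15*1 - 9 = 6, d_2 = (96 - 6^2)/15 = 60/15 = 4, a_2 = floor((9 + 6)/4) = 3.
  m_3 = 4*3 - 6 = 6, d_3 = (96 - 6^2)/4 = 60/4 = 15, a_3 = floor((9 + 6)/15) = 1.
  m_4 = 15*1 - 6 = 9, d_4 = (96 - 9^2)/15 = 15/15 = 1, a_4 = floor((9 + 9)/1) = 18.
  m_5 = 1*18 - 9 = 9, d_5 = (96 - 9^2)/1 = 15/1 = 15: (m_5, d_5) = (m_1, d_1) = (9, 15), so from here the quotients repeat a_1, ..., a_4; the period length is 4.
Hence the expansion of sqrt(96) is a_0 = 9 followed by the repeating block 1, 3, 1, 18 (period 4).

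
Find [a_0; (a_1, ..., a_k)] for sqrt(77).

Write x_i = (sqrt(77) + m_i)/d_i with (m_0, d_0) = (0, 1). a_0 = floor(sqrt(77)) = 8, since 8^2 = 64 <= 77 < 81 = 9^2.
Iterate m_{i+1} = d_i*a_i - m_i, d_{i+1} = (77 - m_{i+1}^2)/d_i, a_{i+1} = floor((a_0 + m_{i+1})/d_{i+1}):
  m_1 = 1*8 - 0 = 8, d_1 = (77 - 8^2)/1 = 13/1 = 13, a_1 = floor((8 + 8)/13) = 1.
  m_2 = 13*1 - 8 = 5, d_2 = (77 - 5^2)/13 = 52/13 = 4, a_2 = floor((8 + 5)/4) = 3.
  m_3 = 4*3 - 5 = 7, d_3 = (77 - 7^2)/4 = 28/4 = 7, a_3 = floor((8 + 7)/7) = 2.
  m_4 = 7*2 - 7 = 7, d_4 = (77 - 7^2)/7 = 28/7 = 4, a_4 = floor((8 + 7)/4) = 3.
  m_5 = 4*3 - 7 = 5, d_5 = (77 - 5^2)/4 = 52/4 = 13, a_5 = floor((8 + 5)/13) = 1.
  m_6 = 13*1 - 5 = 8, d_6 = (77 - 8^2)/13 = 13/13 = 1, a_6 = floor((8 + 8)/1) = 16.
  m_7 = 1*16 - 8 = 8, d_7 = (77 - 8^2)/1 = 13/1 = 13: (m_7, d_7) = (m_1, d_1) = (8, 13), so from here the quotients repeat a_1, ..., a_6; the period length is 6.
Hence the expansion of sqrt(77) is a_0 = 8 followed by the repeating block 1, 3, 2, 3, 1, 16 (period 6).

[8; (1, 3, 2, 3, 1, 16)]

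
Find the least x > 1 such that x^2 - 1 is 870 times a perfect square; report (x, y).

(x, y) = (59, 2)

First expand sqrt(870) as a continued fraction. With x_i = (sqrt(870) + m_i)/d_i and (m_0, d_0) = (0, 1): a_0 = floor(sqrt(870)) = 29, since 29^2 = 841 <= 870 < 900 = 30^2.
Iterate m_{i+1} = d_i*a_i - m_i, d_{i+1} = (870 - m_{i+1}^2)/d_i, a_{i+1} = floor((a_0 + m_{i+1})/d_{i+1}):
  m_1 = 1*29 - 0 = 29, d_1 = (870 - 29^2)/1 = 29/1 = 29, a_1 = floor((29 + 29)/29) = 2.
  m_2 = 29*2 - 29 = 29, d_2 = (870 - 29^2)/29 = 29/29 = 1, a_2 = floor((29 + 29)/1) = 58.
  m_3 = 1*58 - 29 = 29, d_3 = (870 - 29^2)/1 = 29/1 = 29: (m_3, d_3) = (m_1, d_1) = (29, 29), so from here the quotients repeat a_1, a_2; the period length is 2.
So sqrt(870) = [29; (2, 58)] with period length k = 2.
k is even, so the fundamental solution of x^2 - 870y^2 = 1 is (p_{k-1}, q_{k-1}) = (p_1, q_1); compute convergents through index 1.
Convergents (p_i = a_i*p_{i-1} + p_{i-2}, q_i = a_i*q_{i-1} + q_{i-2} with p_{-2}=0, p_{-1}=1, q_{-2}=1, q_{-1}=0):
  i=0: a_0=29, p_0 = 29*1 + 0 = 29, q_0 = 29*0 + 1 = 1.
  i=1: a_1=2, p_1 = 2*29 + 1 = 59, q_1 = 2*1 + 0 = 2.
Check: 59^2 - 870*2^2 = 3481 - 3480 = 1, so (x, y) = (59, 2) solves the equation, and by the theorem it is the least positive solution.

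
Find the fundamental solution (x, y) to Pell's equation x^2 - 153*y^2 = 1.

First expand sqrt(153) as a continued fraction. With x_i = (sqrt(153) + m_i)/d_i and (m_0, d_0) = (0, 1): a_0 = floor(sqrt(153)) = 12, since 12^2 = 144 <= 153 < 169 = 13^2.
Iterate m_{i+1} = d_i*a_i - m_i, d_{i+1} = (153 - m_{i+1}^2)/d_i, a_{i+1} = floor((a_0 + m_{i+1})/d_{i+1}):
  m_1 = 1*12 - 0 = 12, d_1 = (153 - 12^2)/1 = 9/1 = 9, a_1 = floor((12 + 12)/9) = 2.
  m_2 = 9*2 - 12 = 6, d_2 = (153 - 6^2)/9 = 117/9 = 13, a_2 = floor((12 + 6)/13) = 1.
  m_3 = 13*1 - 6 = 7, d_3 = (153 - 7^2)/13 = 104/13 = 8, a_3 = floor((12 + 7)/8) = 2.
  m_4 = 8*2 - 7 = 9, d_4 = (153 - 9^2)/8 = 72/8 = 9, a_4 = floor((12 + 9)/9) = 2.
  m_5 = 9*2 - 9 = 9, d_5 = (153 - 9^2)/9 = 72/9 = 8, a_5 = floor((12 + 9)/8) = 2.
  m_6 = 8*2 - 9 = 7, d_6 = (153 - 7^2)/8 = 104/8 = 13, a_6 = floor((12 + 7)/13) = 1.
  m_7 = 13*1 - 7 = 6, d_7 = (153 - 6^2)/13 = 117/13 = 9, a_7 = floor((12 + 6)/9) = 2.
  m_8 = 9*2 - 6 = 12, d_8 = (153 - 12^2)/9 = 9/9 = 1, a_8 = floor((12 + 12)/1) = 24.
  m_9 = 1*24 - 12 = 12, d_9 = (153 - 12^2)/1 = 9/1 = 9: (m_9, d_9) = (m_1, d_1) = (12, 9), so from here the quotients repeat a_1, ..., a_8; the period length is 8.
So sqrt(153) = [12; (2, 1, 2, 2, 2, 1, 2, 24)] with period length k = 8.
k is even, so the fundamental solution of x^2 - 153y^2 = 1 is (p_{k-1}, q_{k-1}) = (p_7, q_7); compute convergents through index 7.
Convergents (p_i = a_i*p_{i-1} + p_{i-2}, q_i = a_i*q_{i-1} + q_{i-2} with p_{-2}=0, p_{-1}=1, q_{-2}=1, q_{-1}=0):
  i=0: a_0=12, p_0 = 12*1 + 0 = 12, q_0 = 12*0 + 1 = 1.
  i=1: a_1=2, p_1 = 2*12 + 1 = 25, q_1 = 2*1 + 0 = 2.
  i=2: a_2=1, p_2 = 1*25 + 12 = 37, q_2 = 1*2 + 1 = 3.
  i=3: a_3=2, p_3 = 2*37 + 25 = 99, q_3 = 2*3 + 2 = 8.
  i=4: a_4=2, p_4 = 2*99 + 37 = 235, q_4 = 2*8 + 3 = 19.
  i=5: a_5=2, p_5 = 2*235 + 99 = 569, q_5 = 2*19 + 8 = 46.
  i=6: a_6=1, p_6 = 1*569 + 235 = 804, q_6 = 1*46 + 19 = 65.
  i=7: a_7=2, p_7 = 2*804 + 569 = 2177, q_7 = 2*65 + 46 = 176.
Check: 2177^2 - 153*176^2 = 4739329 - 4739328 = 1, so (x, y) = (2177, 176) solves the equation, and by the theorem it is the least positive solution.

(x, y) = (2177, 176)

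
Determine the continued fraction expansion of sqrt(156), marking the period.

Write x_i = (sqrt(156) + m_i)/d_i with (m_0, d_0) = (0, 1). a_0 = floor(sqrt(156)) = 12, since 12^2 = 144 <= 156 < 169 = 13^2.
Iterate m_{i+1} = d_i*a_i - m_i, d_{i+1} = (156 - m_{i+1}^2)/d_i, a_{i+1} = floor((a_0 + m_{i+1})/d_{i+1}):
  m_1 = 1*12 - 0 = 12, d_1 = (156 - 12^2)/1 = 12/1 = 12, a_1 = floor((12 + 12)/12) = 2.
  m_2 = 12*2 - 12 = 12, d_2 = (156 - 12^2)/12 = 12/12 = 1, a_2 = floor((12 + 12)/1) = 24.
  m_3 = 1*24 - 12 = 12, d_3 = (156 - 12^2)/1 = 12/1 = 12: (m_3, d_3) = (m_1, d_1) = (12, 12), so from here the quotients repeat a_1, a_2; the period length is 2.
Hence the expansion of sqrt(156) is a_0 = 12 followed by the repeating block 2, 24 (period 2).

[12; (2, 24)]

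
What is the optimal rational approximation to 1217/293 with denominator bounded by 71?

54/13

Expand x = 1217/293 as a continued fraction with the Euclidean algorithm:
  1217 = 4*293 + 45, so a_0 = 4.
  293 = 6*45 + 23, so a_1 = 6.
  45 = 1*23 + 22, so a_2 = 1.
  23 = 1*22 + 1, so a_3 = 1.
  22 = 22*1 + 0, so a_4 = 22.
so x = [4; 6, 1, 1, 22].
Convergents (p_i = a_i*p_{i-1} + p_{i-2}, q_i = a_i*q_{i-1} + q_{i-2} with p_{-2}=0, p_{-1}=1, q_{-2}=1, q_{-1}=0), until the denominator exceeds 71:
  i=0: a_0=4, p_0 = 4*1 + 0 = 4, q_0 = 4*0 + 1 = 1.
  i=1: a_1=6, p_1 = 6*4 + 1 = 25, q_1 = 6*1 + 0 = 6.
  i=2: a_2=1, p_2 = 1*25 + 4 = 29, q_2 = 1*6 + 1 = 7.
  i=3: a_3=1, p_3 = 1*29 + 25 = 54, q_3 = 1*7 + 6 = 13.
  i=4: a_4=22, p_4 = 22*54 + 29 = 1217, q_4 = 22*13 + 7 = 293.
q_4 = 293 > 71, so the last convergent with denominator <= 71 is p_3/q_3 = 54/13.
The closest fraction with denominator <= 71 is either p_3/q_3 or the intermediate fraction (k*p_3 + p_2)/(k*q_3 + q_2) with the largest k >= 1 whose denominator stays <= 71; these approach x as k grows, and every other convergent or intermediate fraction in range is farther away.
Largest k: floor((71 - q_2)/q_3) = floor((71 - 7)/13) = 4.
That gives (4*54 + 29)/(4*13 + 7) = 245/59.
Compare the errors: |x - 54/13| = |1217*13 - 54*293|/(293*13) = 1/3809, and |x - 245/59| = |1217*59 - 245*293|/(293*59) = 18/17287.
Cross-multiplying, 1*17287 = 17287 < 68562 = 18*3809, so 1/3809 is smaller: the convergent 54/13 is closer to x than 245/59.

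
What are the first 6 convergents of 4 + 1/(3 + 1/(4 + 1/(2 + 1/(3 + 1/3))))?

Using the convergent recurrence p_i = a_i*p_{i-1} + p_{i-2}, q_i = a_i*q_{i-1} + q_{i-2} with p_{-2}=0, p_{-1}=1, q_{-2}=1, q_{-1}=0:
  i=0: a_0=4, p_0 = 4*1 + 0 = 4, q_0 = 4*0 + 1 = 1.
  i=1: a_1=3, p_1 = 3*4 + 1 = 13, q_1 = 3*1 + 0 = 3.
  i=2: a_2=4, p_2 = 4*13 + 4 = 56, q_2 = 4*3 + 1 = 13.
  i=3: a_3=2, p_3 = 2*56 + 13 = 125, q_3 = 2*13 + 3 = 29.
  i=4: a_4=3, p_4 = 3*125 + 56 = 431, q_4 = 3*29 + 13 = 100.
  i=5: a_5=3, p_5 = 3*431 + 125 = 1418, q_5 = 3*100 + 29 = 329.

4/1, 13/3, 56/13, 125/29, 431/100, 1418/329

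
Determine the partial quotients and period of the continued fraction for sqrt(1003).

[31; (1, 2, 31, 2, 1, 62)]

Write x_i = (sqrt(1003) + m_i)/d_i with (m_0, d_0) = (0, 1). a_0 = floor(sqrt(1003)) = 31, since 31^2 = 961 <= 1003 < 1024 = 32^2.
Iterate m_{i+1} = d_i*a_i - m_i, d_{i+1} = (1003 - m_{i+1}^2)/d_i, a_{i+1} = floor((a_0 + m_{i+1})/d_{i+1}):
  m_1 = 1*31 - 0 = 31, d_1 = (1003 - 31^2)/1 = 42/1 = 42, a_1 = floor((31 + 31)/42) = 1.
  m_2 = 42*1 - 31 = 11, d_2 = (1003 - 11^2)/42 = 882/42 = 21, a_2 = floor((31 + 11)/21) = 2.
  m_3 = 21*2 - 11 = 31, d_3 = (1003 - 31^2)/21 = 42/21 = 2, a_3 = floor((31 + 31)/2) = 31.
  m_4 = 2*31 - 31 = 31, d_4 = (1003 - 31^2)/2 = 42/2 = 21, a_4 = floor((31 + 31)/21) = 2.
  m_5 = 21*2 - 31 = 11, d_5 = (1003 - 11^2)/21 = 882/21 = 42, a_5 = floor((31 + 11)/42) = 1.
  m_6 = 42*1 - 11 = 31, d_6 = (1003 - 31^2)/42 = 42/42 = 1, a_6 = floor((31 + 31)/1) = 62.
  m_7 = 1*62 - 31 = 31, d_7 = (1003 - 31^2)/1 = 42/1 = 42: (m_7, d_7) = (m_1, d_1) = (31, 42), so from here the quotients repeat a_1, ..., a_6; the period length is 6.
Hence the expansion of sqrt(1003) is a_0 = 31 followed by the repeating block 1, 2, 31, 2, 1, 62 (period 6).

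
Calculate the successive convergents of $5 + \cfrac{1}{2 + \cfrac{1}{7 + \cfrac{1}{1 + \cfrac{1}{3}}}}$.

5/1, 11/2, 82/15, 93/17, 361/66

Using the convergent recurrence p_i = a_i*p_{i-1} + p_{i-2}, q_i = a_i*q_{i-1} + q_{i-2} with p_{-2}=0, p_{-1}=1, q_{-2}=1, q_{-1}=0:
  i=0: a_0=5, p_0 = 5*1 + 0 = 5, q_0 = 5*0 + 1 = 1.
  i=1: a_1=2, p_1 = 2*5 + 1 = 11, q_1 = 2*1 + 0 = 2.
  i=2: a_2=7, p_2 = 7*11 + 5 = 82, q_2 = 7*2 + 1 = 15.
  i=3: a_3=1, p_3 = 1*82 + 11 = 93, q_3 = 1*15 + 2 = 17.
  i=4: a_4=3, p_4 = 3*93 + 82 = 361, q_4 = 3*17 + 15 = 66.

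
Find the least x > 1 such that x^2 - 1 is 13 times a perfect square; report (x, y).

(x, y) = (649, 180)

First expand sqrt(13) as a continued fraction. With x_i = (sqrt(13) + m_i)/d_i and (m_0, d_0) = (0, 1): a_0 = floor(sqrt(13)) = 3, since 3^2 = 9 <= 13 < 16 = 4^2.
Iterate m_{i+1} = d_i*a_i - m_i, d_{i+1} = (13 - m_{i+1}^2)/d_i, a_{i+1} = floor((a_0 + m_{i+1})/d_{i+1}):
  m_1 = 1*3 - 0 = 3, d_1 = (13 - 3^2)/1 = 4/1 = 4, a_1 = floor((3 + 3)/4) = 1.
  m_2 = 4*1 - 3 = 1, d_2 = (13 - 1^2)/4 = 12/4 = 3, a_2 = floor((3 + 1)/3) = 1.
  m_3 = 3*1 - 1 = 2, d_3 = (13 - 2^2)/3 = 9/3 = 3, a_3 = floor((3 + 2)/3) = 1.
  m_4 = 3*1 - 2 = 1, d_4 = (13 - 1^2)/3 = 12/3 = 4, a_4 = floor((3 + 1)/4) = 1.
  m_5 = 4*1 - 1 = 3, d_5 = (13 - 3^2)/4 = 4/4 = 1, a_5 = floor((3 + 3)/1) = 6.
  m_6 = 1*6 - 3 = 3, d_6 = (13 - 3^2)/1 = 4/1 = 4: (m_6, d_6) = (m_1, d_1) = (3, 4), so from here the quotients repeat a_1, ..., a_5; the period length is 5.
So sqrt(13) = [3; (1, 1, 1, 1, 6)] with period length k = 5.
k is odd, so (p_{k-1}, q_{k-1}) only solves x^2 - 13y^2 = -1 and the fundamental solution of x^2 - 13y^2 = 1 is (p_{2k-1}, q_{2k-1}) = (p_9, q_9); compute convergents through index 9, running through the period twice.
Convergents (p_i = a_i*p_{i-1} + p_{i-2}, q_i = a_i*q_{i-1} + q_{i-2} with p_{-2}=0, p_{-1}=1, q_{-2}=1, q_{-1}=0):
  i=0: a_0=3, p_0 = 3*1 + 0 = 3, q_0 = 3*0 + 1 = 1.
  i=1: a_1=1, p_1 = 1*3 + 1 = 4, q_1 = 1*1 + 0 = 1.
  i=2: a_2=1, p_2 = 1*4 + 3 = 7, q_2 = 1*1 + 1 = 2.
  i=3: a_3=1, p_3 = 1*7 + 4 = 11, q_3 = 1*2 + 1 = 3.
  i=4: a_4=1, p_4 = 1*11 + 7 = 18, q_4 = 1*3 + 2 = 5.
  i=5: a_5=6, p_5 = 6*18 + 11 = 119, q_5 = 6*5 + 3 = 33.
  i=6: a_6=1, p_6 = 1*119 + 18 = 137, q_6 = 1*33 + 5 = 38.
  i=7: a_7=1, p_7 = 1*137 + 119 = 256, q_7 = 1*38 + 33 = 71.
  i=8: a_8=1, p_8 = 1*256 + 137 = 393, q_8 = 1*71 + 38 = 109.
  i=9: a_9=1, p_9 = 1*393 + 256 = 649, q_9 = 1*109 + 71 = 180.
Indeed p_4^2 - 13*q_4^2 = 324 - 325 = -1, not +1.
Check: 649^2 - 13*180^2 = 421201 - 421200 = 1, so (x, y) = (649, 180) solves the equation, and by the theorem it is the least positive solution.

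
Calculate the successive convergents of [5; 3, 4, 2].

5/1, 16/3, 69/13, 154/29

Using the convergent recurrence p_i = a_i*p_{i-1} + p_{i-2}, q_i = a_i*q_{i-1} + q_{i-2} with p_{-2}=0, p_{-1}=1, q_{-2}=1, q_{-1}=0:
  i=0: a_0=5, p_0 = 5*1 + 0 = 5, q_0 = 5*0 + 1 = 1.
  i=1: a_1=3, p_1 = 3*5 + 1 = 16, q_1 = 3*1 + 0 = 3.
  i=2: a_2=4, p_2 = 4*16 + 5 = 69, q_2 = 4*3 + 1 = 13.
  i=3: a_3=2, p_3 = 2*69 + 16 = 154, q_3 = 2*13 + 3 = 29.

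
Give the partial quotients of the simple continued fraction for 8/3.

Run the Euclidean algorithm on 8 and 3; the successive quotients are the partial quotients a_0, a_1, ... (each step inverts the fractional part left over by the previous one):
  8 = 2*3 + 2, so a_0 = 2.
  3 = 1*2 + 1, so a_1 = 1.
  2 = 2*1 + 0, so a_2 = 2.
The remainder reaches 0 after 3 divisions, so the expansion has 3 partial quotients, read off in order.

[2; 1, 2]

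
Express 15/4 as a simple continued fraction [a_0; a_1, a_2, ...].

[3; 1, 3]

Run the Euclidean algorithm on 15 and 4; the successive quotients are the partial quotients a_0, a_1, ... (each step inverts the fractional part left over by the previous one):
  15 = 3*4 + 3, so a_0 = 3.
  4 = 1*3 + 1, so a_1 = 1.
  3 = 3*1 + 0, so a_2 = 3.
The remainder reaches 0 after 3 divisions, so the expansion has 3 partial quotients, read off in order.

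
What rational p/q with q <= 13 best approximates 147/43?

Expand x = 147/43 as a continued fraction with the Euclidean algorithm:
  147 = 3*43 + 18, so a_0 = 3.
  43 = 2*18 + 7, so a_1 = 2.
  18 = 2*7 + 4, so a_2 = 2.
  7 = 1*4 + 3, so a_3 = 1.
  4 = 1*3 + 1, so a_4 = 1.
  3 = 3*1 + 0, so a_5 = 3.
so x = [3; 2, 2, 1, 1, 3].
Convergents (p_i = a_i*p_{i-1} + p_{i-2}, q_i = a_i*q_{i-1} + q_{i-2} with p_{-2}=0, p_{-1}=1, q_{-2}=1, q_{-1}=0), until the denominator exceeds 13:
  i=0: a_0=3, p_0 = 3*1 + 0 = 3, q_0 = 3*0 + 1 = 1.
  i=1: a_1=2, p_1 = 2*3 + 1 = 7, q_1 = 2*1 + 0 = 2.
  i=2: a_2=2, p_2 = 2*7 + 3 = 17, q_2 = 2*2 + 1 = 5.
  i=3: a_3=1, p_3 = 1*17 + 7 = 24, q_3 = 1*5 + 2 = 7.
  i=4: a_4=1, p_4 = 1*24 + 17 = 41, q_4 = 1*7 + 5 = 12.
  i=5: a_5=3, p_5 = 3*41 + 24 = 147, q_5 = 3*12 + 7 = 43.
q_5 = 43 > 13, so the last convergent with denominator <= 13 is p_4/q_4 = 41/12.
The closest fraction with denominator <= 13 is either p_4/q_4 or the intermediate fraction (k*p_4 + p_3)/(k*q_4 + q_3) with the largest k >= 1 whose denominator stays <= 13; these approach x as k grows, and every other convergent or intermediate fraction in range is farther away.
Largest k: floor((13 - q_3)/q_4) = floor((13 - 7)/12) = 0.
Since k = 0, no intermediate fraction beyond p_4/q_4 has denominator <= 13, so the convergent 41/12 is the closest (its error is |147*12 - 41*43|/(43*12) = 1/516).

41/12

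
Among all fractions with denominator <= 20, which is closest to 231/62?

41/11

Expand x = 231/62 as a continued fraction with the Euclidean algorithm:
  231 = 3*62 + 45, so a_0 = 3.
  62 = 1*45 + 17, so a_1 = 1.
  45 = 2*17 + 11, so a_2 = 2.
  17 = 1*11 + 6, so a_3 = 1.
  11 = 1*6 + 5, so a_4 = 1.
  6 = 1*5 + 1, so a_5 = 1.
  5 = 5*1 + 0, so a_6 = 5.
so x = [3; 1, 2, 1, 1, 1, 5].
Convergents (p_i = a_i*p_{i-1} + p_{i-2}, q_i = a_i*q_{i-1} + q_{i-2} with p_{-2}=0, p_{-1}=1, q_{-2}=1, q_{-1}=0), until the denominator exceeds 20:
  i=0: a_0=3, p_0 = 3*1 + 0 = 3, q_0 = 3*0 + 1 = 1.
  i=1: a_1=1, p_1 = 1*3 + 1 = 4, q_1 = 1*1 + 0 = 1.
  i=2: a_2=2, p_2 = 2*4 + 3 = 11, q_2 = 2*1 + 1 = 3.
  i=3: a_3=1, p_3 = 1*11 + 4 = 15, q_3 = 1*3 + 1 = 4.
  i=4: a_4=1, p_4 = 1*15 + 11 = 26, q_4 = 1*4 + 3 = 7.
  i=5: a_5=1, p_5 = 1*26 + 15 = 41, q_5 = 1*7 + 4 = 11.
  i=6: a_6=5, p_6 = 5*41 + 26 = 231, q_6 = 5*11 + 7 = 62.
q_6 = 62 > 20, so the last convergent with denominator <= 20 is p_5/q_5 = 41/11.
The closest fraction with denominator <= 20 is either p_5/q_5 or the intermediate fraction (k*p_5 + p_4)/(k*q_5 + q_4) with the largest k >= 1 whose denominator stays <= 20; these approach x as k grows, and every other convergent or intermediate fraction in range is farther away.
Largest k: floor((20 - q_4)/q_5) = floor((20 - 7)/11) = 1.
That gives (1*41 + 26)/(1*11 + 7) = 67/18.
Compare the errors: |x - 41/11| = |231*11 - 41*62|/(62*11) = 1/682, and |x - 67/18| = |231*18 - 67*62|/(62*18) = 4/1116.
Cross-multiplying, 1*1116 = 1116 < 2728 = 4*682, so 1/682 is smaller: the convergent 41/11 is closer to x than 67/18.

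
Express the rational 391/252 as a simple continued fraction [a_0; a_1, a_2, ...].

Run the Euclidean algorithm on 391 and 252; the successive quotients are the partial quotients a_0, a_1, ... (each step inverts the fractional part left over by the previous one):
  391 = 1*252 + 139, so a_0 = 1.
  252 = 1*139 + 113, so a_1 = 1.
  139 = 1*113 + 26, so a_2 = 1.
  113 = 4*26 + 9, so a_3 = 4.
  26 = 2*9 + 8, so a_4 = 2.
  9 = 1*8 + 1, so a_5 = 1.
  8 = 8*1 + 0, so a_6 = 8.
The remainder reaches 0 after 7 divisions, so the expansion has 7 partial quotients, read off in order.

[1; 1, 1, 4, 2, 1, 8]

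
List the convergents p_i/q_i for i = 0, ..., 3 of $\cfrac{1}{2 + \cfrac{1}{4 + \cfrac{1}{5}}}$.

Using the convergent recurrence p_i = a_i*p_{i-1} + p_{i-2}, q_i = a_i*q_{i-1} + q_{i-2} with p_{-2}=0, p_{-1}=1, q_{-2}=1, q_{-1}=0:
  i=0: a_0=0, p_0 = 0*1 + 0 = 0, q_0 = 0*0 + 1 = 1.
  i=1: a_1=2, p_1 = 2*0 + 1 = 1, q_1 = 2*1 + 0 = 2.
  i=2: a_2=4, p_2 = 4*1 + 0 = 4, q_2 = 4*2 + 1 = 9.
  i=3: a_3=5, p_3 = 5*4 + 1 = 21, q_3 = 5*9 + 2 = 47.

0/1, 1/2, 4/9, 21/47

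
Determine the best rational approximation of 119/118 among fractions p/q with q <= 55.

1/1

Expand x = 119/118 as a continued fraction with the Euclidean algorithm:
  119 = 1*118 + 1, so a_0 = 1.
  118 = 118*1 + 0, so a_1 = 118.
so x = [1; 118].
Convergents (p_i = a_i*p_{i-1} + p_{i-2}, q_i = a_i*q_{i-1} + q_{i-2} with p_{-2}=0, p_{-1}=1, q_{-2}=1, q_{-1}=0), until the denominator exceeds 55:
  i=0: a_0=1, p_0 = 1*1 + 0 = 1, q_0 = 1*0 + 1 = 1.
  i=1: a_1=118, p_1 = 118*1 + 1 = 119, q_1 = 118*1 + 0 = 118.
q_1 = 118 > 55, so the last convergent with denominator <= 55 is p_0/q_0 = 1/1.
The closest fraction with denominator <= 55 is either p_0/q_0 or the intermediate fraction (k*p_0 + p_{-1})/(k*q_0 + q_{-1}) with the largest k >= 1 whose denominator stays <= 55; these approach x as k grows, and every other convergent or intermediate fraction in range is farther away.
Largest k: floor((55 - q_{-1})/q_0) = floor((55 - 0)/1) = 55 (using the seeds p_{-1} = 1, q_{-1} = 0).
That gives (55*1 + 1)/(55*1 + 0) = 56/55.
Compare the errors: |x - 1/1| = |119*1 - 1*118|/(118*1) = 1/118, and |x - 56/55| = |119*55 - 56*118|/(118*55) = 63/6490.
Cross-multiplying, 1*6490 = 6490 < 7434 = 63*118, so 1/118 is smaller: the convergent 1/1 is closer to x than 56/55.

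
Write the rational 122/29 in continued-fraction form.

Run the Euclidean algorithm on 122 and 29; the successive quotients are the partial quotients a_0, a_1, ... (each step inverts the fractional part left over by the previous one):
  122 = 4*29 + 6, so a_0 = 4.
  29 = 4*6 + 5, so a_1 = 4.
  6 = 1*5 + 1, so a_2 = 1.
  5 = 5*1 + 0, so a_3 = 5.
The remainder reaches 0 after 4 divisions, so the expansion has 4 partial quotients, read off in order.

[4; 4, 1, 5]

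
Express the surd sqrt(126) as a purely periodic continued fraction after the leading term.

[11; (4, 2, 4, 22)]

Write x_i = (sqrt(126) + m_i)/d_i with (m_0, d_0) = (0, 1). a_0 = floor(sqrt(126)) = 11, since 11^2 = 121 <= 126 < 144 = 12^2.
Iterate m_{i+1} = d_i*a_i - m_i, d_{i+1} = (126 - m_{i+1}^2)/d_i, a_{i+1} = floor((a_0 + m_{i+1})/d_{i+1}):
  m_1 = 1*11 - 0 = 11, d_1 = (126 - 11^2)/1 = 5/1 = 5, a_1 = floor((11 + 11)/5) = 4.
  m_2 = 5*4 - 11 = 9, d_2 = (126 - 9^2)/5 = 45/5 = 9, a_2 = floor((11 + 9)/9) = 2.
  m_3 = 9*2 - 9 = 9, d_3 = (126 - 9^2)/9 = 45/9 = 5, a_3 = floor((11 + 9)/5) = 4.
  m_4 = 5*4 - 9 = 11, d_4 = (126 - 11^2)/5 = 5/5 = 1, a_4 = floor((11 + 11)/1) = 22.
  m_5 = 1*22 - 11 = 11, d_5 = (126 - 11^2)/1 = 5/1 = 5: (m_5, d_5) = (m_1, d_1) = (11, 5), so from here the quotients repeat a_1, ..., a_4; the period length is 4.
Hence the expansion of sqrt(126) is a_0 = 11 followed by the repeating block 4, 2, 4, 22 (period 4).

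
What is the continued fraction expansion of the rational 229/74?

Run the Euclidean algorithm on 229 and 74; the successive quotients are the partial quotients a_0, a_1, ... (each step inverts the fractional part left over by the previous one):
  229 = 3*74 + 7, so a_0 = 3.
  74 = 10*7 + 4, so a_1 = 10.
  7 = 1*4 + 3, so a_2 = 1.
  4 = 1*3 + 1, so a_3 = 1.
  3 = 3*1 + 0, so a_4 = 3.
The remainder reaches 0 after 5 divisions, so the expansion has 5 partial quotients, read off in order.

[3; 10, 1, 1, 3]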